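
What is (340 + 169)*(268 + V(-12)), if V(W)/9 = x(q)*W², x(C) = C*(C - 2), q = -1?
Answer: 2115404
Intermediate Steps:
x(C) = C*(-2 + C)
V(W) = 27*W² (V(W) = 9*((-(-2 - 1))*W²) = 9*((-1*(-3))*W²) = 9*(3*W²) = 27*W²)
(340 + 169)*(268 + V(-12)) = (340 + 169)*(268 + 27*(-12)²) = 509*(268 + 27*144) = 509*(268 + 3888) = 509*4156 = 2115404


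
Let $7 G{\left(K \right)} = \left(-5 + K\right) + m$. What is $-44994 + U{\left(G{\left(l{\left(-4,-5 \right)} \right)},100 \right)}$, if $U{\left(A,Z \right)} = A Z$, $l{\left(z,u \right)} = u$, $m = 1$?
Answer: $- \frac{315858}{7} \approx -45123.0$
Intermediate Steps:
$G{\left(K \right)} = - \frac{4}{7} + \frac{K}{7}$ ($G{\left(K \right)} = \frac{\left(-5 + K\right) + 1}{7} = \frac{-4 + K}{7} = - \frac{4}{7} + \frac{K}{7}$)
$-44994 + U{\left(G{\left(l{\left(-4,-5 \right)} \right)},100 \right)} = -44994 + \left(- \frac{4}{7} + \frac{1}{7} \left(-5\right)\right) 100 = -44994 + \left(- \frac{4}{7} - \frac{5}{7}\right) 100 = -44994 - \frac{900}{7} = - \frac{315858}{7}$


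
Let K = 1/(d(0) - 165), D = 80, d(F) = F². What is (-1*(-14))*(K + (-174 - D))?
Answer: -586754/165 ≈ -3556.1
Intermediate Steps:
K = -1/165 (K = 1/(0² - 165) = 1/(0 - 165) = 1/(-165) = -1/165 ≈ -0.0060606)
(-1*(-14))*(K + (-174 - D)) = (-1*(-14))*(-1/165 + (-174 - 1*80)) = 14*(-1/165 + (-174 - 80)) = 14*(-1/165 - 254) = 14*(-41911/165) = -586754/165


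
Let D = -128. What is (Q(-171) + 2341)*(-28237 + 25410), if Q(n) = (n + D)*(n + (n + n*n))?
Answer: 24420926420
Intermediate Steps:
Q(n) = (-128 + n)*(n² + 2*n) (Q(n) = (n - 128)*(n + (n + n*n)) = (-128 + n)*(n + (n + n²)) = (-128 + n)*(n² + 2*n))
(Q(-171) + 2341)*(-28237 + 25410) = (-171*(-256 + (-171)² - 126*(-171)) + 2341)*(-28237 + 25410) = (-171*(-256 + 29241 + 21546) + 2341)*(-2827) = (-171*50531 + 2341)*(-2827) = (-8640801 + 2341)*(-2827) = -8638460*(-2827) = 24420926420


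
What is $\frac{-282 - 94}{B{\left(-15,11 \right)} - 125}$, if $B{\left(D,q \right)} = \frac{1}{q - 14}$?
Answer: $3$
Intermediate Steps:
$B{\left(D,q \right)} = \frac{1}{-14 + q}$
$\frac{-282 - 94}{B{\left(-15,11 \right)} - 125} = \frac{-282 - 94}{\frac{1}{-14 + 11} - 125} = - \frac{376}{\frac{1}{-3} - 125} = - \frac{376}{- \frac{1}{3} - 125} = - \frac{376}{- \frac{376}{3}} = \left(-376\right) \left(- \frac{3}{376}\right) = 3$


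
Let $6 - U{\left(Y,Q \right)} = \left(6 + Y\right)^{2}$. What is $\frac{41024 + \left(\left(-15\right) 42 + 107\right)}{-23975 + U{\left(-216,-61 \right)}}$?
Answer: $- \frac{40501}{68069} \approx -0.595$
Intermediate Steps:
$U{\left(Y,Q \right)} = 6 - \left(6 + Y\right)^{2}$
$\frac{41024 + \left(\left(-15\right) 42 + 107\right)}{-23975 + U{\left(-216,-61 \right)}} = \frac{41024 + \left(\left(-15\right) 42 + 107\right)}{-23975 + \left(6 - \left(6 - 216\right)^{2}\right)} = \frac{41024 + \left(-630 + 107\right)}{-23975 + \left(6 - \left(-210\right)^{2}\right)} = \frac{41024 - 523}{-23975 + \left(6 - 44100\right)} = \frac{40501}{-23975 + \left(6 - 44100\right)} = \frac{40501}{-23975 - 44094} = \frac{40501}{-68069} = 40501 \left(- \frac{1}{68069}\right) = - \frac{40501}{68069}$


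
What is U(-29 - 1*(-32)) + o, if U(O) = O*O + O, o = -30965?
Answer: -30953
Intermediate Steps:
U(O) = O + O² (U(O) = O² + O = O + O²)
U(-29 - 1*(-32)) + o = (-29 - 1*(-32))*(1 + (-29 - 1*(-32))) - 30965 = (-29 + 32)*(1 + (-29 + 32)) - 30965 = 3*(1 + 3) - 30965 = 3*4 - 30965 = 12 - 30965 = -30953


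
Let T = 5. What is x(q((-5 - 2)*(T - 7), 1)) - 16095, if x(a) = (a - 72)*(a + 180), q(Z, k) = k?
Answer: -28946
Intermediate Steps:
x(a) = (-72 + a)*(180 + a)
x(q((-5 - 2)*(T - 7), 1)) - 16095 = (-12960 + 1**2 + 108*1) - 16095 = (-12960 + 1 + 108) - 16095 = -12851 - 16095 = -28946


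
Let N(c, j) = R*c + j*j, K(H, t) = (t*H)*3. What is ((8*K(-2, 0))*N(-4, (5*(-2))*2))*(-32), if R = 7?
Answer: 0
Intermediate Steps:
K(H, t) = 3*H*t (K(H, t) = (H*t)*3 = 3*H*t)
N(c, j) = j**2 + 7*c (N(c, j) = 7*c + j*j = 7*c + j**2 = j**2 + 7*c)
((8*K(-2, 0))*N(-4, (5*(-2))*2))*(-32) = ((8*(3*(-2)*0))*(((5*(-2))*2)**2 + 7*(-4)))*(-32) = ((8*0)*((-10*2)**2 - 28))*(-32) = (0*((-20)**2 - 28))*(-32) = (0*(400 - 28))*(-32) = (0*372)*(-32) = 0*(-32) = 0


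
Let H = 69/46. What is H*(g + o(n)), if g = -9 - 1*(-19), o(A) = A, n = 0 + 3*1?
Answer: 39/2 ≈ 19.500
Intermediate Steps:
H = 3/2 (H = 69*(1/46) = 3/2 ≈ 1.5000)
n = 3 (n = 0 + 3 = 3)
g = 10 (g = -9 + 19 = 10)
H*(g + o(n)) = 3*(10 + 3)/2 = (3/2)*13 = 39/2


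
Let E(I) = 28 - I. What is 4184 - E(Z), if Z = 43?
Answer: 4199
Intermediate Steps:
4184 - E(Z) = 4184 - (28 - 1*43) = 4184 - (28 - 43) = 4184 - 1*(-15) = 4184 + 15 = 4199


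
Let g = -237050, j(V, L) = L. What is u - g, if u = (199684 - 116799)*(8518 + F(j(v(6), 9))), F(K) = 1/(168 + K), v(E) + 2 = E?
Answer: 125006594845/177 ≈ 7.0625e+8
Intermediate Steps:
v(E) = -2 + E
u = 124964636995/177 (u = (199684 - 116799)*(8518 + 1/(168 + 9)) = 82885*(8518 + 1/177) = 82885*(1507687/177) = 124964636995/177 ≈ 7.0602e+8)
u - g = 124964636995/177 - 1*(-237050) = 124964636995/177 + 237050 = 125006594845/177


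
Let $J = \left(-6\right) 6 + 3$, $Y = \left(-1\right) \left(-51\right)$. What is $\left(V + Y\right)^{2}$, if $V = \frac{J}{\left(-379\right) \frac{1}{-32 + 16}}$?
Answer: $\frac{353477601}{143641} \approx 2460.8$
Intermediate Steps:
$Y = 51$
$J = -33$ ($J = -36 + 3 = -33$)
$V = - \frac{528}{379}$ ($V = - \frac{33}{\left(-379\right) \frac{1}{-32 + 16}} = - \frac{33}{\left(-379\right) \frac{1}{-16}} = - \frac{33}{\left(-379\right) \left(- \frac{1}{16}\right)} = - \frac{33}{\frac{379}{16}} = \left(-33\right) \frac{16}{379} = - \frac{528}{379} \approx -1.3931$)
$\left(V + Y\right)^{2} = \left(- \frac{528}{379} + 51\right)^{2} = \left(\frac{18801}{379}\right)^{2} = \frac{353477601}{143641}$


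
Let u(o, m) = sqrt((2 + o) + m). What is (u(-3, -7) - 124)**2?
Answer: 15368 - 496*I*sqrt(2) ≈ 15368.0 - 701.45*I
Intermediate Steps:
u(o, m) = sqrt(2 + m + o)
(u(-3, -7) - 124)**2 = (sqrt(2 - 7 - 3) - 124)**2 = (sqrt(-8) - 124)**2 = (2*I*sqrt(2) - 124)**2 = (-124 + 2*I*sqrt(2))**2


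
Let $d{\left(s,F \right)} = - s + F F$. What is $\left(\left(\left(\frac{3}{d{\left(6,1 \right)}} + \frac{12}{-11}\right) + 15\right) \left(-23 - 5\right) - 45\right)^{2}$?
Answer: $\frac{527666841}{3025} \approx 1.7444 \cdot 10^{5}$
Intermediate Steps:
$d{\left(s,F \right)} = F^{2} - s$ ($d{\left(s,F \right)} = - s + F^{2} = F^{2} - s$)
$\left(\left(\left(\frac{3}{d{\left(6,1 \right)}} + \frac{12}{-11}\right) + 15\right) \left(-23 - 5\right) - 45\right)^{2} = \left(\left(\left(\frac{3}{1^{2} - 6} + \frac{12}{-11}\right) + 15\right) \left(-23 - 5\right) - 45\right)^{2} = \left(\left(\left(\frac{3}{1 - 6} + 12 \left(- \frac{1}{11}\right)\right) + 15\right) \left(-28\right) - 45\right)^{2} = \left(\left(\left(\frac{3}{-5} - \frac{12}{11}\right) + 15\right) \left(-28\right) - 45\right)^{2} = \left(\left(\left(3 \left(- \frac{1}{5}\right) - \frac{12}{11}\right) + 15\right) \left(-28\right) - 45\right)^{2} = \left(\left(\left(- \frac{3}{5} - \frac{12}{11}\right) + 15\right) \left(-28\right) - 45\right)^{2} = \left(\left(- \frac{93}{55} + 15\right) \left(-28\right) - 45\right)^{2} = \left(\frac{732}{55} \left(-28\right) - 45\right)^{2} = \left(- \frac{20496}{55} - 45\right)^{2} = \left(- \frac{22971}{55}\right)^{2} = \frac{527666841}{3025}$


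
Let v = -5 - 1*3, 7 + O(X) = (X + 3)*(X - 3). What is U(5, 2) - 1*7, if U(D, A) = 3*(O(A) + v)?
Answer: -67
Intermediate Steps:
O(X) = -7 + (-3 + X)*(3 + X) (O(X) = -7 + (X + 3)*(X - 3) = -7 + (3 + X)*(-3 + X) = -7 + (-3 + X)*(3 + X))
v = -8 (v = -5 - 3 = -8)
U(D, A) = -72 + 3*A**2 (U(D, A) = 3*((-16 + A**2) - 8) = 3*(-24 + A**2) = -72 + 3*A**2)
U(5, 2) - 1*7 = (-72 + 3*2**2) - 1*7 = (-72 + 3*4) - 7 = (-72 + 12) - 7 = -60 - 7 = -67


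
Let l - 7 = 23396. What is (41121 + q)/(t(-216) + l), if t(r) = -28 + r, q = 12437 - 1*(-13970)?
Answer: 67528/23159 ≈ 2.9158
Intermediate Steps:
q = 26407 (q = 12437 + 13970 = 26407)
l = 23403 (l = 7 + 23396 = 23403)
(41121 + q)/(t(-216) + l) = (41121 + 26407)/((-28 - 216) + 23403) = 67528/(-244 + 23403) = 67528/23159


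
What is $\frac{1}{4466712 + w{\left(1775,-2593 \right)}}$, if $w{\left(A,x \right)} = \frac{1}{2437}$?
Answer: $\frac{2437}{10885377145} \approx 2.2388 \cdot 10^{-7}$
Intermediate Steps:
$w{\left(A,x \right)} = \frac{1}{2437}$
$\frac{1}{4466712 + w{\left(1775,-2593 \right)}} = \frac{1}{4466712 + \frac{1}{2437}} = \frac{1}{\frac{10885377145}{2437}} = \frac{2437}{10885377145}$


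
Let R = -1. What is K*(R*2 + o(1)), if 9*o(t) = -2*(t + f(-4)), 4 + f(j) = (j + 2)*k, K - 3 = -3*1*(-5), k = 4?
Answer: 8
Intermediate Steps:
K = 18 (K = 3 - 3*1*(-5) = 3 - 3*(-5) = 3 + 15 = 18)
f(j) = 4 + 4*j (f(j) = -4 + (j + 2)*4 = -4 + (2 + j)*4 = -4 + (8 + 4*j) = 4 + 4*j)
o(t) = 8/3 - 2*t/9 (o(t) = (-2*(t + (4 + 4*(-4))))/9 = (-2*(t + (4 - 16)))/9 = (-2*(t - 12))/9 = (-2*(-12 + t))/9 = (24 - 2*t)/9 = 8/3 - 2*t/9)
K*(R*2 + o(1)) = 18*(-1*2 + (8/3 - 2/9*1)) = 18*(-2 + (8/3 - 2/9)) = 18*(-2 + 22/9) = 18*(4/9) = 8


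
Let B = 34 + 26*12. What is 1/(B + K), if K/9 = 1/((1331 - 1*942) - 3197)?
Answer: 312/107951 ≈ 0.0028902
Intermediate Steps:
K = -1/312 (K = 9/((1331 - 1*942) - 3197) = 9/((1331 - 942) - 3197) = 9/(389 - 3197) = 9/(-2808) = 9*(-1/2808) = -1/312 ≈ -0.0032051)
B = 346 (B = 34 + 312 = 346)
1/(B + K) = 1/(346 - 1/312) = 1/(107951/312) = 312/107951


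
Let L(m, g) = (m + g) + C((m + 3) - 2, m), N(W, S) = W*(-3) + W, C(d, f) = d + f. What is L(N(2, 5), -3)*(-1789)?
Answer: 25046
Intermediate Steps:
N(W, S) = -2*W (N(W, S) = -3*W + W = -2*W)
L(m, g) = 1 + g + 3*m (L(m, g) = (m + g) + (((m + 3) - 2) + m) = (g + m) + (((3 + m) - 2) + m) = (g + m) + ((1 + m) + m) = (g + m) + (1 + 2*m) = 1 + g + 3*m)
L(N(2, 5), -3)*(-1789) = (1 - 3 + 3*(-2*2))*(-1789) = (1 - 3 + 3*(-4))*(-1789) = (1 - 3 - 12)*(-1789) = -14*(-1789) = 25046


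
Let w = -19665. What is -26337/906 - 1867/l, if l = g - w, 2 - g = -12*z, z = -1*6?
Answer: -172588339/5917690 ≈ -29.165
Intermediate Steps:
z = -6
g = -70 (g = 2 - (-12)*(-6) = 2 - 1*72 = 2 - 72 = -70)
l = 19595 (l = -70 - 1*(-19665) = -70 + 19665 = 19595)
-26337/906 - 1867/l = -26337/906 - 1867/19595 = -26337*1/906 - 1867*1/19595 = -8779/302 - 1867/19595 = -172588339/5917690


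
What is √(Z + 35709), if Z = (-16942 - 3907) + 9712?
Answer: 2*√6143 ≈ 156.75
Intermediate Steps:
Z = -11137 (Z = -20849 + 9712 = -11137)
√(Z + 35709) = √(-11137 + 35709) = √24572 = 2*√6143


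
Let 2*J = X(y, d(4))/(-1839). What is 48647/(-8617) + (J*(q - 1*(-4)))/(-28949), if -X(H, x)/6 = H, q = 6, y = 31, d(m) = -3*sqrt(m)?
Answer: -863279539109/152915015729 ≈ -5.6455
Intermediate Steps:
X(H, x) = -6*H
J = 31/613 (J = (-6*31/(-1839))/2 = (-186*(-1/1839))/2 = (1/2)*(62/613) = 31/613 ≈ 0.050571)
48647/(-8617) + (J*(q - 1*(-4)))/(-28949) = 48647/(-8617) + (31*(6 - 1*(-4))/613)/(-28949) = 48647*(-1/8617) + (31*(6 + 4)/613)*(-1/28949) = -48647/8617 + ((31/613)*10)*(-1/28949) = -48647/8617 + (310/613)*(-1/28949) = -48647/8617 - 310/17745737 = -863279539109/152915015729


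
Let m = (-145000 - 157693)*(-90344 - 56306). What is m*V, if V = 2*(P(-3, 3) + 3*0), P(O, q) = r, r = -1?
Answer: -88779856900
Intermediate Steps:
P(O, q) = -1
m = 44389928450 (m = -302693*(-146650) = 44389928450)
V = -2 (V = 2*(-1 + 3*0) = 2*(-1 + 0) = 2*(-1) = -2)
m*V = 44389928450*(-2) = -88779856900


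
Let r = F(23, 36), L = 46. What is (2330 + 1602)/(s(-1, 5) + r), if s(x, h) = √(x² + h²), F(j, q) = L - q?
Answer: 19660/37 - 1966*√26/37 ≈ 260.41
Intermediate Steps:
F(j, q) = 46 - q
r = 10 (r = 46 - 1*36 = 46 - 36 = 10)
s(x, h) = √(h² + x²)
(2330 + 1602)/(s(-1, 5) + r) = (2330 + 1602)/(√(5² + (-1)²) + 10) = 3932/(√(25 + 1) + 10) = 3932/(√26 + 10) = 3932/(10 + √26)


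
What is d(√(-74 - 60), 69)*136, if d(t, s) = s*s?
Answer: 647496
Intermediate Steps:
d(t, s) = s²
d(√(-74 - 60), 69)*136 = 69²*136 = 4761*136 = 647496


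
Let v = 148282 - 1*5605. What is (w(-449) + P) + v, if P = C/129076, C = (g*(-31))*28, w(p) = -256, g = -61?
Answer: 75340926/529 ≈ 1.4242e+5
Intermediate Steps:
v = 142677 (v = 148282 - 5605 = 142677)
C = 52948 (C = -61*(-31)*28 = 1891*28 = 52948)
P = 217/529 (P = 52948/129076 = 52948*(1/129076) = 217/529 ≈ 0.41021)
(w(-449) + P) + v = (-256 + 217/529) + 142677 = -135207/529 + 142677 = 75340926/529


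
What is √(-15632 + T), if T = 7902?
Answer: I*√7730 ≈ 87.92*I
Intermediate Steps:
√(-15632 + T) = √(-15632 + 7902) = √(-7730) = I*√7730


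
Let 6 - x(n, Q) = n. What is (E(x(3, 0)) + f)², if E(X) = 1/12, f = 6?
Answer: 5329/144 ≈ 37.007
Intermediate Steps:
x(n, Q) = 6 - n
E(X) = 1/12
(E(x(3, 0)) + f)² = (1/12 + 6)² = (73/12)² = 5329/144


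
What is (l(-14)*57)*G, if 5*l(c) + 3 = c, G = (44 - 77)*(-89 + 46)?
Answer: -1375011/5 ≈ -2.7500e+5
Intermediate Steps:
G = 1419 (G = -33*(-43) = 1419)
l(c) = -⅗ + c/5
(l(-14)*57)*G = ((-⅗ + (⅕)*(-14))*57)*1419 = ((-⅗ - 14/5)*57)*1419 = -17/5*57*1419 = -969/5*1419 = -1375011/5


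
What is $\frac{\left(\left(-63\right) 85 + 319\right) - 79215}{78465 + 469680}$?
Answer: $- \frac{84251}{548145} \approx -0.1537$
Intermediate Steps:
$\frac{\left(\left(-63\right) 85 + 319\right) - 79215}{78465 + 469680} = \frac{\left(-5355 + 319\right) - 79215}{548145} = \left(-5036 - 79215\right) \frac{1}{548145} = \left(-84251\right) \frac{1}{548145} = - \frac{84251}{548145}$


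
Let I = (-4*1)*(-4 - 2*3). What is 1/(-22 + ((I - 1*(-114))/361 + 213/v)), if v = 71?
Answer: -361/6705 ≈ -0.053840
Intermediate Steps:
I = 40 (I = -4*(-4 - 6) = -4*(-10) = 40)
1/(-22 + ((I - 1*(-114))/361 + 213/v)) = 1/(-22 + ((40 - 1*(-114))/361 + 213/71)) = 1/(-22 + ((40 + 114)*(1/361) + 213*(1/71))) = 1/(-22 + (154*(1/361) + 3)) = 1/(-22 + (154/361 + 3)) = 1/(-22 + 1237/361) = 1/(-6705/361) = -361/6705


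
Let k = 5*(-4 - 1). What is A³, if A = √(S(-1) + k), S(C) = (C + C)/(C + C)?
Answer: -48*I*√6 ≈ -117.58*I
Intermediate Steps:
S(C) = 1 (S(C) = (2*C)/((2*C)) = (2*C)*(1/(2*C)) = 1)
k = -25 (k = 5*(-5) = -25)
A = 2*I*√6 (A = √(1 - 25) = √(-24) = 2*I*√6 ≈ 4.899*I)
A³ = (2*I*√6)³ = -48*I*√6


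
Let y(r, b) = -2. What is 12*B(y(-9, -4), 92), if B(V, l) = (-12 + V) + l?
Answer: 936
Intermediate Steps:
B(V, l) = -12 + V + l
12*B(y(-9, -4), 92) = 12*(-12 - 2 + 92) = 12*78 = 936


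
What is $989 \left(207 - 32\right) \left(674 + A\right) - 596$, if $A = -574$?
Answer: $17306904$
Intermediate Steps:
$989 \left(207 - 32\right) \left(674 + A\right) - 596 = 989 \left(207 - 32\right) \left(674 - 574\right) - 596 = 989 \cdot 175 \cdot 100 - 596 = 989 \cdot 17500 - 596 = 17307500 - 596 = 17306904$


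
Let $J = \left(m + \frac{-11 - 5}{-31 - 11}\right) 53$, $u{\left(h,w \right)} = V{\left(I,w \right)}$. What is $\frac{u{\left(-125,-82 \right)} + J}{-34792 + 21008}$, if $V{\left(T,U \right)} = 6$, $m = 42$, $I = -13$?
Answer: $- \frac{5912}{36183} \approx -0.16339$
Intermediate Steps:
$u{\left(h,w \right)} = 6$
$J = \frac{47170}{21}$ ($J = \left(42 + \frac{-11 - 5}{-31 - 11}\right) 53 = \left(42 - \frac{16}{-42}\right) 53 = \left(42 - - \frac{8}{21}\right) 53 = \left(42 + \frac{8}{21}\right) 53 = \frac{890}{21} \cdot 53 = \frac{47170}{21} \approx 2246.2$)
$\frac{u{\left(-125,-82 \right)} + J}{-34792 + 21008} = \frac{6 + \frac{47170}{21}}{-34792 + 21008} = \frac{47296}{21 \left(-13784\right)} = \frac{47296}{21} \left(- \frac{1}{13784}\right) = - \frac{5912}{36183}$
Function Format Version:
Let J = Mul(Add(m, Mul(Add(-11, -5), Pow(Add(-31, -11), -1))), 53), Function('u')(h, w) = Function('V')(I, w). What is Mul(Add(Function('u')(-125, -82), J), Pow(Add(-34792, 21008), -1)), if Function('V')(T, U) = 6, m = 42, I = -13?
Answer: Rational(-5912, 36183) ≈ -0.16339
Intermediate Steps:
Function('u')(h, w) = 6
J = Rational(47170, 21) (J = Mul(Add(42, Mul(Add(-11, -5), Pow(Add(-31, -11), -1))), 53) = Mul(Add(42, Mul(-16, Pow(-42, -1))), 53) = Mul(Add(42, Mul(-16, Rational(-1, 42))), 53) = Mul(Add(42, Rational(8, 21)), 53) = Mul(Rational(890, 21), 53) = Rational(47170, 21) ≈ 2246.2)
Mul(Add(Function('u')(-125, -82), J), Pow(Add(-34792, 21008), -1)) = Mul(Add(6, Rational(47170, 21)), Pow(Add(-34792, 21008), -1)) = Mul(Rational(47296, 21), Pow(-13784, -1)) = Mul(Rational(47296, 21), Rational(-1, 13784)) = Rational(-5912, 36183)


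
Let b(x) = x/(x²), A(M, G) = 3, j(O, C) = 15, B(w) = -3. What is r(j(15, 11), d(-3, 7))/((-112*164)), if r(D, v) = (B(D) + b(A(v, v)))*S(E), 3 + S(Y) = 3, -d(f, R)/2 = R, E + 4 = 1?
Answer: 0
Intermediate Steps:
E = -3 (E = -4 + 1 = -3)
d(f, R) = -2*R
S(Y) = 0 (S(Y) = -3 + 3 = 0)
b(x) = 1/x (b(x) = x/x² = 1/x)
r(D, v) = 0 (r(D, v) = (-3 + 1/3)*0 = (-3 + ⅓)*0 = -8/3*0 = 0)
r(j(15, 11), d(-3, 7))/((-112*164)) = 0/((-112*164)) = 0/(-18368) = 0*(-1/18368) = 0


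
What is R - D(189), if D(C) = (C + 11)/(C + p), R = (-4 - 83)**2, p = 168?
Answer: 2701933/357 ≈ 7568.4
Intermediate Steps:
R = 7569 (R = (-87)**2 = 7569)
D(C) = (11 + C)/(168 + C) (D(C) = (C + 11)/(C + 168) = (11 + C)/(168 + C))
R - D(189) = 7569 - (11 + 189)/(168 + 189) = 7569 - 200/357 = 2701933/357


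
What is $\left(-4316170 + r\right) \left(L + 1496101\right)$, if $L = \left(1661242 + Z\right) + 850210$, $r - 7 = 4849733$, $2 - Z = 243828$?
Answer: $2008211815390$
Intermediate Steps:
$Z = -243826$ ($Z = 2 - 243828 = -243826$)
$r = 4849740$ ($r = 7 + 4849733 = 4849740$)
$L = 2267626$ ($L = \left(1661242 - 243826\right) + 850210 = 1417416 + 850210 = 2267626$)
$\left(-4316170 + r\right) \left(L + 1496101\right) = \left(-4316170 + 4849740\right) \left(2267626 + 1496101\right) = 533570 \cdot 3763727 = 2008211815390$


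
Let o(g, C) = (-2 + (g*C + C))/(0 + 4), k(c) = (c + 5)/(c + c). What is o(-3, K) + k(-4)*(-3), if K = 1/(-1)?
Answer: 3/8 ≈ 0.37500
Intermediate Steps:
K = -1
k(c) = (5 + c)/(2*c) (k(c) = (5 + c)/((2*c)) = (5 + c)*(1/(2*c)) = (5 + c)/(2*c))
o(g, C) = -½ + C/4 + C*g/4 (o(g, C) = (-2 + (C*g + C))/4 = (-2 + (C + C*g))*(¼) = (-2 + C + C*g)*(¼) = -½ + C/4 + C*g/4)
o(-3, K) + k(-4)*(-3) = (-½ + (¼)*(-1) + (¼)*(-1)*(-3)) + ((½)*(5 - 4)/(-4))*(-3) = (-½ - ¼ + ¾) + ((½)*(-¼)*1)*(-3) = 0 - ⅛*(-3) = 0 + 3/8 = 3/8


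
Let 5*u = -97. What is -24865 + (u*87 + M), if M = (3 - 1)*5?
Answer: -132714/5 ≈ -26543.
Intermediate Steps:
u = -97/5 (u = (1/5)*(-97) = -97/5 ≈ -19.400)
M = 10 (M = 2*5 = 10)
-24865 + (u*87 + M) = -24865 + (-97/5*87 + 10) = -24865 + (-8439/5 + 10) = -24865 - 8389/5 = -132714/5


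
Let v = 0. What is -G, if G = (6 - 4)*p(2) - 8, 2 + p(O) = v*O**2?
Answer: 12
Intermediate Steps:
p(O) = -2 (p(O) = -2 + 0*O**2 = -2 + 0 = -2)
G = -12 (G = (6 - 4)*(-2) - 8 = 2*(-2) - 8 = -4 - 8 = -12)
-G = -1*(-12) = 12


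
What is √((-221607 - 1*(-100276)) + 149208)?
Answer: √27877 ≈ 166.96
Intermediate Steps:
√((-221607 - 1*(-100276)) + 149208) = √((-221607 + 100276) + 149208) = √(-121331 + 149208) = √27877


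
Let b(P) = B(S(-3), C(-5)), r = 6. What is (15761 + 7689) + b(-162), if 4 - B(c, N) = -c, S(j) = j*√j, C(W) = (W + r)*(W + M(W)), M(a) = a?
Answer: 23454 - 3*I*√3 ≈ 23454.0 - 5.1962*I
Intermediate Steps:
C(W) = 2*W*(6 + W) (C(W) = (W + 6)*(W + W) = (6 + W)*(2*W) = 2*W*(6 + W))
S(j) = j^(3/2)
B(c, N) = 4 + c (B(c, N) = 4 - (-1)*c = 4 + c)
b(P) = 4 - 3*I*√3 (b(P) = 4 + (-3)^(3/2) = 4 - 3*I*√3)
(15761 + 7689) + b(-162) = (15761 + 7689) + (4 - 3*I*√3) = 23450 + (4 - 3*I*√3) = 23454 - 3*I*√3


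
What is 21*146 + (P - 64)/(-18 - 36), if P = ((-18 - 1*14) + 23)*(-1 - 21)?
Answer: 82715/27 ≈ 3063.5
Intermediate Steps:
P = 198 (P = ((-18 - 14) + 23)*(-22) = (-32 + 23)*(-22) = -9*(-22) = 198)
21*146 + (P - 64)/(-18 - 36) = 21*146 + (198 - 64)/(-18 - 36) = 3066 + 134/(-54) = 3066 + 134*(-1/54) = 3066 - 67/27 = 82715/27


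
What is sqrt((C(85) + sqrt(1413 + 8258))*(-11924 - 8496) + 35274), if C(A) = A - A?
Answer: sqrt(35274 - 20420*sqrt(9671)) ≈ 1404.6*I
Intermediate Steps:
C(A) = 0
sqrt((C(85) + sqrt(1413 + 8258))*(-11924 - 8496) + 35274) = sqrt((0 + sqrt(1413 + 8258))*(-11924 - 8496) + 35274) = sqrt((0 + sqrt(9671))*(-20420) + 35274) = sqrt(sqrt(9671)*(-20420) + 35274) = sqrt(-20420*sqrt(9671) + 35274) = sqrt(35274 - 20420*sqrt(9671))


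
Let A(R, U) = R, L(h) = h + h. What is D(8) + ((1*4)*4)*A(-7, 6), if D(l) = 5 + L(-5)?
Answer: -117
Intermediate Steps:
L(h) = 2*h
D(l) = -5 (D(l) = 5 + 2*(-5) = 5 - 10 = -5)
D(8) + ((1*4)*4)*A(-7, 6) = -5 + ((1*4)*4)*(-7) = -5 + (4*4)*(-7) = -5 + 16*(-7) = -5 - 112 = -117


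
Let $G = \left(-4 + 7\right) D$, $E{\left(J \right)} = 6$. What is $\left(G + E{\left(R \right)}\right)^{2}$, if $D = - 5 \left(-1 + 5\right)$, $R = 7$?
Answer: $2916$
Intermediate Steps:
$D = -20$ ($D = \left(-5\right) 4 = -20$)
$G = -60$ ($G = \left(-4 + 7\right) \left(-20\right) = 3 \left(-20\right) = -60$)
$\left(G + E{\left(R \right)}\right)^{2} = \left(-60 + 6\right)^{2} = \left(-54\right)^{2} = 2916$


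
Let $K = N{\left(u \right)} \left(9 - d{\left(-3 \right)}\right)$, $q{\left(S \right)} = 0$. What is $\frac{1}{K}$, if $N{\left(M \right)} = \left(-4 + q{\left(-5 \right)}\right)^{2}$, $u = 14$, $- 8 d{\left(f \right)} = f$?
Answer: $\frac{1}{138} \approx 0.0072464$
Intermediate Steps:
$d{\left(f \right)} = - \frac{f}{8}$
$N{\left(M \right)} = 16$ ($N{\left(M \right)} = \left(-4 + 0\right)^{2} = \left(-4\right)^{2} = 16$)
$K = 138$ ($K = 16 \left(9 - \left(- \frac{1}{8}\right) \left(-3\right)\right) = 16 \left(9 - \frac{3}{8}\right) = 16 \cdot \frac{69}{8} = 138$)
$\frac{1}{K} = \frac{1}{138}$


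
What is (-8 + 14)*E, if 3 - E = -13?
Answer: 96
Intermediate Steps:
E = 16 (E = 3 - 1*(-13) = 3 + 13 = 16)
(-8 + 14)*E = (-8 + 14)*16 = 6*16 = 96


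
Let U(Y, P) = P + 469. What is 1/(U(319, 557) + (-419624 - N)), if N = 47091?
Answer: -1/465689 ≈ -2.1474e-6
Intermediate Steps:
U(Y, P) = 469 + P
1/(U(319, 557) + (-419624 - N)) = 1/((469 + 557) + (-419624 - 1*47091)) = 1/(1026 + (-419624 - 47091)) = 1/(1026 - 466715) = 1/(-465689) = -1/465689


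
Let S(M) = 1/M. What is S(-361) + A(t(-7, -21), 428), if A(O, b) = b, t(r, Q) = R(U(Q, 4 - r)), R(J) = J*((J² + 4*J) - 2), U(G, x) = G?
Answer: 154507/361 ≈ 428.00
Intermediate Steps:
R(J) = J*(-2 + J² + 4*J)
t(r, Q) = Q*(-2 + Q² + 4*Q)
S(-361) + A(t(-7, -21), 428) = 1/(-361) + 428 = -1/361 + 428 = 154507/361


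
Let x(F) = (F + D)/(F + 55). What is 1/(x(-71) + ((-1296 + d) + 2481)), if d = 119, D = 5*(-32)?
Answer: 16/21095 ≈ 0.00075847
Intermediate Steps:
D = -160
x(F) = (-160 + F)/(55 + F) (x(F) = (F - 160)/(F + 55) = (-160 + F)/(55 + F))
1/(x(-71) + ((-1296 + d) + 2481)) = 1/((-160 - 71)/(55 - 71) + ((-1296 + 119) + 2481)) = 1/(-231/(-16) + (-1177 + 2481)) = 1/(-1/16*(-231) + 1304) = 1/(231/16 + 1304) = 1/(21095/16) = 16/21095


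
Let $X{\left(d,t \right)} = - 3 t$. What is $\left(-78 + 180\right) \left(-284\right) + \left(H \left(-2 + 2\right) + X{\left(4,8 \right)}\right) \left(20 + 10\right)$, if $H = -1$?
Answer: $-29688$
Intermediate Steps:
$\left(-78 + 180\right) \left(-284\right) + \left(H \left(-2 + 2\right) + X{\left(4,8 \right)}\right) \left(20 + 10\right) = \left(-78 + 180\right) \left(-284\right) + \left(- (-2 + 2) - 24\right) \left(20 + 10\right) = 102 \left(-284\right) + \left(\left(-1\right) 0 - 24\right) 30 = -28968 + \left(0 - 24\right) 30 = -28968 - 720 = -29688$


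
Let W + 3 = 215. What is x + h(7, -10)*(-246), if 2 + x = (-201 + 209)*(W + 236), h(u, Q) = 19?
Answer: -1092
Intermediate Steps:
W = 212 (W = -3 + 215 = 212)
x = 3582 (x = -2 + (-201 + 209)*(212 + 236) = -2 + 8*448 = -2 + 3584 = 3582)
x + h(7, -10)*(-246) = 3582 + 19*(-246) = 3582 - 4674 = -1092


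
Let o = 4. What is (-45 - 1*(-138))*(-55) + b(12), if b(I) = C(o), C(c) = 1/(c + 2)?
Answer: -30689/6 ≈ -5114.8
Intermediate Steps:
C(c) = 1/(2 + c)
b(I) = ⅙ (b(I) = 1/(2 + 4) = 1/6 = ⅙)
(-45 - 1*(-138))*(-55) + b(12) = (-45 - 1*(-138))*(-55) + ⅙ = (-45 + 138)*(-55) + ⅙ = 93*(-55) + ⅙ = -5115 + ⅙ = -30689/6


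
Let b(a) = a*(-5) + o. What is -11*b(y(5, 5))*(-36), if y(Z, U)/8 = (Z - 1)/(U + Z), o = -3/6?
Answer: -6534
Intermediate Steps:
o = -½ (o = -3*⅙ = -½ ≈ -0.50000)
y(Z, U) = 8*(-1 + Z)/(U + Z) (y(Z, U) = 8*((Z - 1)/(U + Z)) = 8*((-1 + Z)/(U + Z)) = 8*(-1 + Z)/(U + Z))
b(a) = -½ - 5*a (b(a) = a*(-5) - ½ = -5*a - ½ = -½ - 5*a)
-11*b(y(5, 5))*(-36) = -11*(-½ - 40*(-1 + 5)/(5 + 5))*(-36) = -11*(-½ - 40*4/10)*(-36) = -11*(-½ - 5*16/5)*(-36) = -11*(-½ - 16)*(-36) = -11*(-33/2)*(-36) = (363/2)*(-36) = -6534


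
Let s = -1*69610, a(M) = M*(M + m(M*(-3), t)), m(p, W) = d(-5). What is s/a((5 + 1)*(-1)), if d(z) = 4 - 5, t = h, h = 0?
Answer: -34805/21 ≈ -1657.4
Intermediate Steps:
t = 0
d(z) = -1
m(p, W) = -1
a(M) = M*(-1 + M) (a(M) = M*(M - 1) = M*(-1 + M))
s = -69610
s/a((5 + 1)*(-1)) = -69610*(-1/((-1 + (5 + 1)*(-1))*(5 + 1))) = -69610*(-1/(6*(-1 + 6*(-1)))) = -69610*(-1/(6*(-1 - 6))) = -69610/((-6*(-7))) = -69610/42 = -69610*1/42 = -34805/21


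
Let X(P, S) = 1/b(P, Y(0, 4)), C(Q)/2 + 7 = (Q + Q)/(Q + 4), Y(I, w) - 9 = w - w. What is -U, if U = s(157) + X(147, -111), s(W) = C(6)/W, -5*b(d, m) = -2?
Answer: -3809/1570 ≈ -2.4261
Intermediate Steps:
Y(I, w) = 9 (Y(I, w) = 9 + (w - w) = 9 + 0 = 9)
C(Q) = -14 + 4*Q/(4 + Q) (C(Q) = -14 + 2*((Q + Q)/(Q + 4)) = -14 + 2*((2*Q)/(4 + Q)) = -14 + 2*(2*Q/(4 + Q)) = -14 + 4*Q/(4 + Q))
b(d, m) = 2/5 (b(d, m) = -1/5*(-2) = 2/5)
X(P, S) = 5/2 (X(P, S) = 1/(2/5) = 5/2)
s(W) = -58/(5*W) (s(W) = (2*(-28 - 5*6)/(4 + 6))/W = (2*(-28 - 30)/10)/W = (2*(1/10)*(-58))/W = -58/(5*W))
U = 3809/1570 (U = -58/5/157 + 5/2 = -58/5*1/157 + 5/2 = -58/785 + 5/2 = 3809/1570 ≈ 2.4261)
-U = -1*3809/1570 = -3809/1570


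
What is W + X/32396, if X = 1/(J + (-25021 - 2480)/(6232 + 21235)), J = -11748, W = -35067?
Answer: -366608205088160111/10454507231532 ≈ -35067.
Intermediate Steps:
X = -27467/322709817 (X = 1/(-11748 + (-25021 - 2480)/(6232 + 21235)) = 1/(-11748 - 27501/27467) = 1/(-322709817/27467) = -27467/322709817 ≈ -8.5114e-5)
W + X/32396 = -35067 - 27467/322709817/32396 = -35067 - 27467/322709817*1/32396 = -35067 - 27467/10454507231532 = -366608205088160111/10454507231532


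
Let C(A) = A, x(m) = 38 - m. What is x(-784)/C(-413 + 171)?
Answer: -411/121 ≈ -3.3967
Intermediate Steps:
x(-784)/C(-413 + 171) = (38 - 1*(-784))/(-413 + 171) = (38 + 784)/(-242) = 822*(-1/242) = -411/121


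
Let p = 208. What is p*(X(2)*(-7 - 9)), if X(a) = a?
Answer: -6656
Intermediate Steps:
p*(X(2)*(-7 - 9)) = 208*(2*(-7 - 9)) = 208*(2*(-16)) = 208*(-32) = -6656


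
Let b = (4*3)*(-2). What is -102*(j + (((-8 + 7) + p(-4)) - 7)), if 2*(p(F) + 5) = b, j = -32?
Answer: 5814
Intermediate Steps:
b = -24 (b = 12*(-2) = -24)
p(F) = -17 (p(F) = -5 + (½)*(-24) = -5 - 12 = -17)
-102*(j + (((-8 + 7) + p(-4)) - 7)) = -102*(-32 + (((-8 + 7) - 17) - 7)) = -102*(-32 + ((-1 - 17) - 7)) = -102*(-32 + (-18 - 7)) = -102*(-32 - 25) = -102*(-57) = 5814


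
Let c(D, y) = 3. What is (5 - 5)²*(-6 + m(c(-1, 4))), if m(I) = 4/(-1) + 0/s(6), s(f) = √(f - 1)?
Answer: 0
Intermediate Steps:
s(f) = √(-1 + f)
m(I) = -4 (m(I) = 4/(-1) + 0/(√(-1 + 6)) = 4*(-1) + 0/(√5) = -4 + 0*(√5/5) = -4 + 0 = -4)
(5 - 5)²*(-6 + m(c(-1, 4))) = (5 - 5)²*(-6 - 4) = 0²*(-10) = 0*(-10) = 0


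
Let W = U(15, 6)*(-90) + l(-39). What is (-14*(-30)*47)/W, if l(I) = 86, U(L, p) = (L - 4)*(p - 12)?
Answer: 9870/3013 ≈ 3.2758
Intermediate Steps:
U(L, p) = (-12 + p)*(-4 + L) (U(L, p) = (-4 + L)*(-12 + p) = (-12 + p)*(-4 + L))
W = 6026 (W = (48 - 12*15 - 4*6 + 15*6)*(-90) + 86 = (48 - 180 - 24 + 90)*(-90) + 86 = -66*(-90) + 86 = 5940 + 86 = 6026)
(-14*(-30)*47)/W = (-14*(-30)*47)/6026 = (420*47)*(1/6026) = 19740*(1/6026) = 9870/3013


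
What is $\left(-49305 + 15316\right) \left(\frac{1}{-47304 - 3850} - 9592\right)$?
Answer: $\frac{16677354385141}{51154} \approx 3.2602 \cdot 10^{8}$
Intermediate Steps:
$\left(-49305 + 15316\right) \left(\frac{1}{-47304 - 3850} - 9592\right) = - 33989 \left(\frac{1}{-51154} - 9592\right) = - 33989 \left(- \frac{1}{51154} - 9592\right) = \left(-33989\right) \left(- \frac{490669169}{51154}\right) = \frac{16677354385141}{51154}$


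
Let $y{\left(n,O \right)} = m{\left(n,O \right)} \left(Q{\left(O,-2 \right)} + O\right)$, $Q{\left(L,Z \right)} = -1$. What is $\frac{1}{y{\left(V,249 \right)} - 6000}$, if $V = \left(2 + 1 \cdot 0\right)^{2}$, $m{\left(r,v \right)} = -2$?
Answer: $- \frac{1}{6496} \approx -0.00015394$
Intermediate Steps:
$V = 4$ ($V = \left(2 + 0\right)^{2} = 2^{2} = 4$)
$y{\left(n,O \right)} = 2 - 2 O$ ($y{\left(n,O \right)} = - 2 \left(-1 + O\right) = 2 - 2 O$)
$\frac{1}{y{\left(V,249 \right)} - 6000} = \frac{1}{\left(2 - 498\right) - 6000} = \frac{1}{-496 - 6000} = \frac{1}{-6496} = - \frac{1}{6496}$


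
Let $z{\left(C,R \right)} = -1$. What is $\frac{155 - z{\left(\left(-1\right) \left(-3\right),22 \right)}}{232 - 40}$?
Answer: $\frac{13}{16} \approx 0.8125$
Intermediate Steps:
$\frac{155 - z{\left(\left(-1\right) \left(-3\right),22 \right)}}{232 - 40} = \frac{155 - -1}{232 - 40} = \frac{155 + 1}{192} = 156 \cdot \frac{1}{192} = \frac{13}{16}$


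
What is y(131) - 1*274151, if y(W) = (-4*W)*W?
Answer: -342795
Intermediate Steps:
y(W) = -4*W**2
y(131) - 1*274151 = -4*131**2 - 1*274151 = -4*17161 - 274151 = -68644 - 274151 = -342795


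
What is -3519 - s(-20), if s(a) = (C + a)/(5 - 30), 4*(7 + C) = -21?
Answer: -352029/100 ≈ -3520.3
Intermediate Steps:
C = -49/4 (C = -7 + (¼)*(-21) = -7 - 21/4 = -49/4 ≈ -12.250)
s(a) = 49/100 - a/25 (s(a) = (-49/4 + a)/(5 - 30) = (-49/4 + a)/(-25) = (-49/4 + a)*(-1/25) = 49/100 - a/25)
-3519 - s(-20) = -3519 - (49/100 - 1/25*(-20)) = -3519 - (49/100 + ⅘) = -3519 - 1*129/100 = -3519 - 129/100 = -352029/100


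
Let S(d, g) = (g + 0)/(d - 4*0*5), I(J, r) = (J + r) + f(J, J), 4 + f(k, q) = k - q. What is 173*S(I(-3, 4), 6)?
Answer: -346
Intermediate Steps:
f(k, q) = -4 + k - q (f(k, q) = -4 + (k - q) = -4 + k - q)
I(J, r) = -4 + J + r (I(J, r) = (J + r) + (-4 + J - J) = (J + r) - 4 = -4 + J + r)
S(d, g) = g/d (S(d, g) = g/(d + 0*5) = g/(d + 0) = g/d)
173*S(I(-3, 4), 6) = 173*(6/(-4 - 3 + 4)) = 173*(6/(-3)) = 173*(6*(-⅓)) = 173*(-2) = -346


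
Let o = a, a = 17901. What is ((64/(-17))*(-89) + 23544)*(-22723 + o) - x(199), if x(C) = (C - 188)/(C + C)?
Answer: -779069863451/6766 ≈ -1.1514e+8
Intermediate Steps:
o = 17901
x(C) = (-188 + C)/(2*C) (x(C) = (-188 + C)/((2*C)) = (-188 + C)*(1/(2*C)) = (-188 + C)/(2*C))
((64/(-17))*(-89) + 23544)*(-22723 + o) - x(199) = ((64/(-17))*(-89) + 23544)*(-22723 + 17901) - (-188 + 199)/(2*199) = ((64*(-1/17))*(-89) + 23544)*(-4822) - 11/(2*199) = (-64/17*(-89) + 23544)*(-4822) - 1*11/398 = (5696/17 + 23544)*(-4822) - 11/398 = (405944/17)*(-4822) - 11/398 = -1957461968/17 - 11/398 = -779069863451/6766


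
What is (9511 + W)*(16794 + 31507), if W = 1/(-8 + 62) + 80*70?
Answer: 39413374495/54 ≈ 7.2988e+8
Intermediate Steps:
W = 302401/54 (W = 1/54 + 5600 = 302401/54 ≈ 5600.0)
(9511 + W)*(16794 + 31507) = (9511 + 302401/54)*(16794 + 31507) = (815995/54)*48301 = 39413374495/54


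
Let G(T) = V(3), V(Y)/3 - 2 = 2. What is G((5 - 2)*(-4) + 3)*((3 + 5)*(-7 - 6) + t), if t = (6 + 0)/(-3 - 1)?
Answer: -1266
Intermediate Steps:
V(Y) = 12 (V(Y) = 6 + 3*2 = 6 + 6 = 12)
t = -3/2 (t = 6/(-4) = 6*(-¼) = -3/2 ≈ -1.5000)
G(T) = 12
G((5 - 2)*(-4) + 3)*((3 + 5)*(-7 - 6) + t) = 12*((3 + 5)*(-7 - 6) - 3/2) = 12*(8*(-13) - 3/2) = 12*(-104 - 3/2) = 12*(-211/2) = -1266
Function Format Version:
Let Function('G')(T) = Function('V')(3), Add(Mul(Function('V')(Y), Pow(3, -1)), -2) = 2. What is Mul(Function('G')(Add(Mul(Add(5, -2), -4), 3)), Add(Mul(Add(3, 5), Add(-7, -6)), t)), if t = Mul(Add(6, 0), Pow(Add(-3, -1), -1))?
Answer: -1266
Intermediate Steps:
Function('V')(Y) = 12 (Function('V')(Y) = Add(6, Mul(3, 2)) = Add(6, 6) = 12)
t = Rational(-3, 2) (t = Mul(6, Pow(-4, -1)) = Mul(6, Rational(-1, 4)) = Rational(-3, 2) ≈ -1.5000)
Function('G')(T) = 12
Mul(Function('G')(Add(Mul(Add(5, -2), -4), 3)), Add(Mul(Add(3, 5), Add(-7, -6)), t)) = Mul(12, Add(Mul(Add(3, 5), Add(-7, -6)), Rational(-3, 2))) = Mul(12, Add(Mul(8, -13), Rational(-3, 2))) = Mul(12, Add(-104, Rational(-3, 2))) = Mul(12, Rational(-211, 2)) = -1266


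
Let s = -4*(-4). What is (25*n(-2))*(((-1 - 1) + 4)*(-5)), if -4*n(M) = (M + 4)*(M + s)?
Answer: 1750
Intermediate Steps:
s = 16
n(M) = -(4 + M)*(16 + M)/4 (n(M) = -(M + 4)*(M + 16)/4 = -(4 + M)*(16 + M)/4)
(25*n(-2))*(((-1 - 1) + 4)*(-5)) = (25*(-16 - 5*(-2) - 1/4*(-2)**2))*(((-1 - 1) + 4)*(-5)) = (25*(-16 + 10 - 1/4*4))*((-2 + 4)*(-5)) = (25*(-16 + 10 - 1))*(2*(-5)) = (25*(-7))*(-10) = -175*(-10) = 1750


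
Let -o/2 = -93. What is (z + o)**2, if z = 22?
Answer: 43264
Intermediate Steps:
o = 186 (o = -2*(-93) = 186)
(z + o)**2 = (22 + 186)**2 = 208**2 = 43264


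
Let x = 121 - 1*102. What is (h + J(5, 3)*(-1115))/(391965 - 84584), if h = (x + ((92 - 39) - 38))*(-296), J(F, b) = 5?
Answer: -15639/307381 ≈ -0.050878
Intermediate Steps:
x = 19 (x = 121 - 102 = 19)
h = -10064 (h = (19 + ((92 - 39) - 38))*(-296) = (19 + (53 - 38))*(-296) = (19 + 15)*(-296) = 34*(-296) = -10064)
(h + J(5, 3)*(-1115))/(391965 - 84584) = (-10064 + 5*(-1115))/(391965 - 84584) = (-10064 - 5575)/307381 = -15639*1/307381 = -15639/307381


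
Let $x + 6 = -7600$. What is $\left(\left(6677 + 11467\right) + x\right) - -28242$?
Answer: $38780$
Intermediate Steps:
$x = -7606$ ($x = -6 - 7600 = -7606$)
$\left(\left(6677 + 11467\right) + x\right) - -28242 = \left(\left(6677 + 11467\right) - 7606\right) - -28242 = \left(18144 - 7606\right) + 28242 = 10538 + 28242 = 38780$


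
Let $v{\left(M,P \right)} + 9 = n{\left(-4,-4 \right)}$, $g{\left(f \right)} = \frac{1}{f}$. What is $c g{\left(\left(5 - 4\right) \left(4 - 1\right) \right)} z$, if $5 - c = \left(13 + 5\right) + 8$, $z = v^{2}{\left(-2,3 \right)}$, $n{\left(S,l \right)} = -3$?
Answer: $-1008$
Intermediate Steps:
$v{\left(M,P \right)} = -12$ ($v{\left(M,P \right)} = -9 - 3 = -12$)
$z = 144$ ($z = \left(-12\right)^{2} = 144$)
$c = -21$ ($c = 5 - \left(\left(13 + 5\right) + 8\right) = 5 - \left(18 + 8\right) = 5 - 26 = -21$)
$c g{\left(\left(5 - 4\right) \left(4 - 1\right) \right)} z = - \frac{21}{\left(5 - 4\right) \left(4 - 1\right)} 144 = - \frac{21}{1 \cdot 3} \cdot 144 = - \frac{21}{3} \cdot 144 = \left(-21\right) \frac{1}{3} \cdot 144 = \left(-7\right) 144 = -1008$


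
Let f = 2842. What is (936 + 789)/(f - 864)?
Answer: 75/86 ≈ 0.87209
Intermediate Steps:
(936 + 789)/(f - 864) = (936 + 789)/(2842 - 864) = 1725/1978 = 1725*(1/1978) = 75/86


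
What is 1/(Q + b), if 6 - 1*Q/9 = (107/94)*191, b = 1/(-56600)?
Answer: -2660200/5061653147 ≈ -0.00052556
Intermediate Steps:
b = -1/56600 ≈ -1.7668e-5
Q = -178857/94 (Q = 54 - 9*107/94*191 = 54 - 9*107*(1/94)*191 = 54 - 963*191/94 = 54 - 9*20437/94 = 54 - 183933/94 = -178857/94 ≈ -1902.7)
1/(Q + b) = 1/(-178857/94 - 1/56600) = 1/(-5061653147/2660200) = -2660200/5061653147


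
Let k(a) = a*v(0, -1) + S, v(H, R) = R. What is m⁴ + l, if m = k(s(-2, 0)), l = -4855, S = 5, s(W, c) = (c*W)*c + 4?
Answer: -4854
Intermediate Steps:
s(W, c) = 4 + W*c² (s(W, c) = (W*c)*c + 4 = W*c² + 4 = 4 + W*c²)
k(a) = 5 - a (k(a) = a*(-1) + 5 = -a + 5 = 5 - a)
m = 1 (m = 5 - (4 - 2*0²) = 5 - (4 - 2*0) = 5 - (4 + 0) = 5 - 1*4 = 5 - 4 = 1)
m⁴ + l = 1⁴ - 4855 = 1 - 4855 = -4854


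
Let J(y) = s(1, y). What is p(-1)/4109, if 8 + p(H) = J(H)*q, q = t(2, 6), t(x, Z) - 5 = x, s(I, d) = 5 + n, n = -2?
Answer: 13/4109 ≈ 0.0031638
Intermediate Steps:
s(I, d) = 3 (s(I, d) = 5 - 2 = 3)
t(x, Z) = 5 + x
q = 7 (q = 5 + 2 = 7)
J(y) = 3
p(H) = 13 (p(H) = -8 + 3*7 = -8 + 21 = 13)
p(-1)/4109 = 13/4109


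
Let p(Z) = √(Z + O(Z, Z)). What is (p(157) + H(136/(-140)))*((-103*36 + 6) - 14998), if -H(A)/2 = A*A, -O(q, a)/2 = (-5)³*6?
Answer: 1729376/49 - 18700*√1657 ≈ -7.2591e+5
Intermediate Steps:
O(q, a) = 1500 (O(q, a) = -2*(-5)³*6 = -(-250)*6 = -2*(-750) = 1500)
p(Z) = √(1500 + Z) (p(Z) = √(Z + 1500) = √(1500 + Z))
H(A) = -2*A² (H(A) = -2*A*A = -2*A²)
(p(157) + H(136/(-140)))*((-103*36 + 6) - 14998) = (√(1500 + 157) - 2*(136/(-140))²)*((-103*36 + 6) - 14998) = (√1657 - 2*(136*(-1/140))²)*((-3708 + 6) - 14998) = (√1657 - 2*(-34/35)²)*(-3702 - 14998) = (√1657 - 2*1156/1225)*(-18700) = (√1657 - 2312/1225)*(-18700) = (-2312/1225 + √1657)*(-18700) = 1729376/49 - 18700*√1657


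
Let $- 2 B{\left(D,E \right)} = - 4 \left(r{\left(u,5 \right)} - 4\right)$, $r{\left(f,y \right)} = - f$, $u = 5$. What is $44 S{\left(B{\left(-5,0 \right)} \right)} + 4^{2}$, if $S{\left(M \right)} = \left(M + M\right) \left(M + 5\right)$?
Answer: $20608$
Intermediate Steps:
$B{\left(D,E \right)} = -18$ ($B{\left(D,E \right)} = - \frac{\left(-4\right) \left(\left(-1\right) 5 - 4\right)}{2} = - \frac{\left(-4\right) \left(-5 - 4\right)}{2} = - \frac{\left(-4\right) \left(-9\right)}{2} = \left(- \frac{1}{2}\right) 36 = -18$)
$S{\left(M \right)} = 2 M \left(5 + M\right)$
$44 S{\left(B{\left(-5,0 \right)} \right)} + 4^{2} = 44 \cdot 2 \left(-18\right) \left(5 - 18\right) + 4^{2} = 44 \cdot 2 \left(-18\right) \left(-13\right) + 16 = 44 \cdot 468 + 16 = 20592 + 16 = 20608$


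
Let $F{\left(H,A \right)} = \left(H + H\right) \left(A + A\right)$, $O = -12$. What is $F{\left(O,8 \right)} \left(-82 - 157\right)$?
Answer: $91776$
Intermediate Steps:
$F{\left(H,A \right)} = 4 A H$ ($F{\left(H,A \right)} = 2 H 2 A = 4 A H$)
$F{\left(O,8 \right)} \left(-82 - 157\right) = 4 \cdot 8 \left(-12\right) \left(-82 - 157\right) = \left(-384\right) \left(-239\right) = 91776$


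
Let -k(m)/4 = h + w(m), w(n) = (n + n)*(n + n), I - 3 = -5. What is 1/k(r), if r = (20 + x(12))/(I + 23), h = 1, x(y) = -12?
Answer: -441/2788 ≈ -0.15818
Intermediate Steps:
I = -2 (I = 3 - 5 = -2)
w(n) = 4*n² (w(n) = (2*n)*(2*n) = 4*n²)
r = 8/21 (r = (20 - 12)/(-2 + 23) = 8/21 ≈ 0.38095)
k(m) = -4 - 16*m² (k(m) = -4*(1 + 4*m²) = -4 - 16*m²)
1/k(r) = 1/(-4 - 16*(8/21)²) = 1/(-4 - 16*64/441) = 1/(-4 - 1024/441) = 1/(-2788/441) = -441/2788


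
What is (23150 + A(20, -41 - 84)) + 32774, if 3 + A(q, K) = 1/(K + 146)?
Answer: 1174342/21 ≈ 55921.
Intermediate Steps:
A(q, K) = -3 + 1/(146 + K) (A(q, K) = -3 + 1/(K + 146) = -3 + 1/(146 + K))
(23150 + A(20, -41 - 84)) + 32774 = (23150 + (-437 - 3*(-41 - 84))/(146 + (-41 - 84))) + 32774 = (23150 + (-437 - 3*(-125))/(146 - 125)) + 32774 = (23150 + (-437 + 375)/21) + 32774 = (23150 + (1/21)*(-62)) + 32774 = (23150 - 62/21) + 32774 = 486088/21 + 32774 = 1174342/21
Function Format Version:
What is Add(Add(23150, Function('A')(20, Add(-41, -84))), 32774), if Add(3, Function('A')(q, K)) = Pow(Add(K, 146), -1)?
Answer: Rational(1174342, 21) ≈ 55921.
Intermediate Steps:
Function('A')(q, K) = Add(-3, Pow(Add(146, K), -1)) (Function('A')(q, K) = Add(-3, Pow(Add(K, 146), -1)) = Add(-3, Pow(Add(146, K), -1)))
Add(Add(23150, Function('A')(20, Add(-41, -84))), 32774) = Add(Add(23150, Mul(Pow(Add(146, Add(-41, -84)), -1), Add(-437, Mul(-3, Add(-41, -84))))), 32774) = Add(Add(23150, Mul(Pow(Add(146, -125), -1), Add(-437, Mul(-3, -125)))), 32774) = Add(Add(23150, Mul(Pow(21, -1), Add(-437, 375))), 32774) = Add(Add(23150, Mul(Rational(1, 21), -62)), 32774) = Add(Add(23150, Rational(-62, 21)), 32774) = Add(Rational(486088, 21), 32774) = Rational(1174342, 21)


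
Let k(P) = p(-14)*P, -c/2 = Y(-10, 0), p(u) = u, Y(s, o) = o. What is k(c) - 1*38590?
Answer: -38590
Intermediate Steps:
c = 0 (c = -2*0 = 0)
k(P) = -14*P
k(c) - 1*38590 = -14*0 - 1*38590 = 0 - 38590 = -38590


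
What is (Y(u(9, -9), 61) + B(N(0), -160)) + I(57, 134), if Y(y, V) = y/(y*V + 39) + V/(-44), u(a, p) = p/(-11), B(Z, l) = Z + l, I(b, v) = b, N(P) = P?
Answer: -748593/7172 ≈ -104.38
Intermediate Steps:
u(a, p) = -p/11 (u(a, p) = p*(-1/11) = -p/11)
Y(y, V) = -V/44 + y/(39 + V*y) (Y(y, V) = y/(V*y + 39) + V*(-1/44) = y/(39 + V*y) - V/44 = -V/44 + y/(39 + V*y))
(Y(u(9, -9), 61) + B(N(0), -160)) + I(57, 134) = ((-39*61 + 44*(-1/11*(-9)) - 1*(-1/11*(-9))*61**2)/(44*(39 + 61*(-1/11*(-9)))) + (0 - 160)) + 57 = ((-2379 + 44*(9/11) - 1*9/11*3721)/(44*(39 + 61*(9/11))) - 160) + 57 = ((-2379 + 36 - 33489/11)/(44*(39 + 549/11)) - 160) + 57 = ((1/44)*(-59262/11)/(978/11) - 160) + 57 = ((1/44)*(11/978)*(-59262/11) - 160) + 57 = (-9877/7172 - 160) + 57 = -1157397/7172 + 57 = -748593/7172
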